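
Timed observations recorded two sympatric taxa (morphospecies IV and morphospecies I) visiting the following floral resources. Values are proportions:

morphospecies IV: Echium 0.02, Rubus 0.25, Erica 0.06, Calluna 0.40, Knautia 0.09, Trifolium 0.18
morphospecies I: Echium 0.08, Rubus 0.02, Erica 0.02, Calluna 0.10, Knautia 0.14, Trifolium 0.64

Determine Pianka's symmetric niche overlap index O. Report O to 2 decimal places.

0.51

Σ p₁ᵢp₂ᵢ = 0.0016 + 0.0050 + 0.0012 + 0.0400 + 0.0126 + 0.1152 = 0.1756
Σp_1ᵢ² = 0.02² + 0.25² + 0.06² + 0.40² + 0.09² + 0.18² = 0.0004 + 0.0625 + 0.0036 + 0.1600 + 0.0081 + 0.0324 = 0.2670
Σp_2ᵢ² = 0.08² + 0.02² + 0.02² + 0.10² + 0.14² + 0.64² = 0.0064 + 0.0004 + 0.0004 + 0.0100 + 0.0196 + 0.4096 = 0.4464
O = 0.1756 / √(0.2670 × 0.4464) = 0.1756 / 0.34524 = 0.5086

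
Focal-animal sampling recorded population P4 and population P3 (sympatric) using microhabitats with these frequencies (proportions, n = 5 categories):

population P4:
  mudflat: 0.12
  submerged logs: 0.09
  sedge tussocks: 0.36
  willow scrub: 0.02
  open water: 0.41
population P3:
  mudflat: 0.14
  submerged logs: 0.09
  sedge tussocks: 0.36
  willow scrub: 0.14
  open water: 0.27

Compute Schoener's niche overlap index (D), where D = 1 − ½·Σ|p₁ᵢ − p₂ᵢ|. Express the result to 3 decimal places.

0.860

Σ|p₁ᵢ − p₂ᵢ| = 0.02 + 0.00 + 0.00 + 0.12 + 0.14 = 0.28
D = 1 − ½ × 0.28 = 1 − 0.140 = 0.86000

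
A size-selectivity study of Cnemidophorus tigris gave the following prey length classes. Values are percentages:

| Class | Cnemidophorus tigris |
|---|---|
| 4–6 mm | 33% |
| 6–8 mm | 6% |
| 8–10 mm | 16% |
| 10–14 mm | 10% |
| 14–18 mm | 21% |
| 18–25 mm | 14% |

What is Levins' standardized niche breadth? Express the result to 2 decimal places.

0.74

Convert percentages to proportions (divide by 100).
Σpᵢ² = 0.33² + 0.06² + 0.16² + 0.10² + 0.21² + 0.14² = 0.1089 + 0.0036 + 0.0256 + 0.0100 + 0.0441 + 0.0196 = 0.2118
B = 1 / 0.2118 = 4.7214
Bₛ = (B − 1)/(n − 1) = (4.7214 − 1)/(6 − 1) = 3.7214/5 = 0.7443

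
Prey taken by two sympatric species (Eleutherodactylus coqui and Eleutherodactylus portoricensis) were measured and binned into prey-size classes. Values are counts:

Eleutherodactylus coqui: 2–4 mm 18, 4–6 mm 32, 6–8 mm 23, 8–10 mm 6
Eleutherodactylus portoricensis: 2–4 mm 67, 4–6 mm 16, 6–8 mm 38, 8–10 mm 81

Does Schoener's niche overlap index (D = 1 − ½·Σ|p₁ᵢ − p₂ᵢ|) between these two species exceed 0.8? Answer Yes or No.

Proportions for Eleutherodactylus coqui (n=79): 18/79=0.2278, 32/79=0.4051, 23/79=0.2911, 6/79=0.0759
Proportions for Eleutherodactylus portoricensis (n=202): 67/202=0.3317, 16/202=0.0792, 38/202=0.1881, 81/202=0.4010
Σ|p₁ᵢ − p₂ᵢ| = 0.1039 + 0.3259 + 0.1030 + 0.3251 = 0.8579
D = 1 − ½ × 0.8579 = 1 − 0.42895 = 0.57105
D = 0.57105 < 0.8 → No.

No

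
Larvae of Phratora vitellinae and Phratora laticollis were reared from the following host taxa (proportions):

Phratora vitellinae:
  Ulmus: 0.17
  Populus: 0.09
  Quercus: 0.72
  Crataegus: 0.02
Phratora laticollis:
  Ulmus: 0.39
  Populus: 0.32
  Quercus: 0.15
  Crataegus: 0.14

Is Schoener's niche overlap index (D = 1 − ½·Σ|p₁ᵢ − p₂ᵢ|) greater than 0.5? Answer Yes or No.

Σ|p₁ᵢ − p₂ᵢ| = 0.22 + 0.23 + 0.57 + 0.12 = 1.14
D = 1 − ½ × 1.14 = 1 − 0.570 = 0.4300
D = 0.4300 < 0.5 → No.

No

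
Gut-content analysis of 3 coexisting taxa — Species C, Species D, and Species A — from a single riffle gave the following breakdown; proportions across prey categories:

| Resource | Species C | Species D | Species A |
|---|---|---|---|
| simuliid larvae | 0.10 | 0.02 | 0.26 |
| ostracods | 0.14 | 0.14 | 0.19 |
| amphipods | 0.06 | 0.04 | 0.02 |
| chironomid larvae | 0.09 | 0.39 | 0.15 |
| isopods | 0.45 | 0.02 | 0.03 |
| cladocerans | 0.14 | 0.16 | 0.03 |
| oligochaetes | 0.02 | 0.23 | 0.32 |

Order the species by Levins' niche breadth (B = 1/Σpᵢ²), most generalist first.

Species A > Species D > Species C

Σp_Cᵢ² = 0.10² + 0.14² + 0.06² + 0.09² + 0.45² + 0.14² + 0.02² = 0.0100 + 0.0196 + 0.0036 + 0.0081 + 0.2025 + 0.0196 + 0.0004 = 0.2638
B_C = 1 / 0.2638 = 3.7908
Σp_Dᵢ² = 0.02² + 0.14² + 0.04² + 0.39² + 0.02² + 0.16² + 0.23² = 0.0004 + 0.0196 + 0.0016 + 0.1521 + 0.0004 + 0.0256 + 0.0529 = 0.2526
B_D = 1 / 0.2526 = 3.9588
Σp_Aᵢ² = 0.26² + 0.19² + 0.02² + 0.15² + 0.03² + 0.03² + 0.32² = 0.0676 + 0.0361 + 0.0004 + 0.0225 + 0.0009 + 0.0009 + 0.1024 = 0.2308
B_A = 1 / 0.2308 = 4.3328
Ranking by B (broadest → narrowest): Species A (4.33) > Species D (3.96) > Species C (3.79)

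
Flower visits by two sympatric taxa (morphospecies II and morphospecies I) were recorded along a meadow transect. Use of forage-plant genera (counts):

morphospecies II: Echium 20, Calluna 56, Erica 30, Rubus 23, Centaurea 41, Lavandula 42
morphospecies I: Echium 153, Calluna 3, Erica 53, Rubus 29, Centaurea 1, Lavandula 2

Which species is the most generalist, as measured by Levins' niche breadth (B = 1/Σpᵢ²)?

Proportions for morphospecies II (n=212): 20/212=0.0943, 56/212=0.2642, 30/212=0.1415, 23/212=0.1085, 41/212=0.1934, 42/212=0.1981
Proportions for morphospecies I (n=241): 153/241=0.6349, 3/241=0.0124, 53/241=0.2199, 29/241=0.1203, 1/241=0.0041, 2/241=0.0083
Σp_IIᵢ² = 0.0943² + 0.2642² + 0.1415² + 0.1085² + 0.1934² + 0.1981² = 0.008892 + 0.069802 + 0.020022 + 0.011772 + 0.037404 + 0.039244 = 0.187136
B_II = 1 / 0.187136 = 5.3437
Σp_Iᵢ² = 0.6349² + 0.0124² + 0.2199² + 0.1203² + 0.0041² + 0.0083² = 0.403098 + 0.000154 + 0.048356 + 0.014472 + 0.000017 + 0.000069 = 0.466166
B_I = 1 / 0.466166 = 2.1452
Highest B → broadest niche (most generalist): morphospecies II (B = 5.34).

morphospecies II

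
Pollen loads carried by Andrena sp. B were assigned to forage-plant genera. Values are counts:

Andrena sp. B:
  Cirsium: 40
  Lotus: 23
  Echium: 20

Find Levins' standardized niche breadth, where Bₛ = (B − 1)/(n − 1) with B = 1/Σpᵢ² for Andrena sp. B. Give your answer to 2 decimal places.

0.86

Proportions for Andrena sp. B (n=83): 40/83=0.4819, 23/83=0.2771, 20/83=0.2410
Σpᵢ² = 0.4819² + 0.2771² + 0.2410² = 0.232228 + 0.076784 + 0.058081 = 0.367093
B = 1 / 0.367093 = 2.7241
Bₛ = (B − 1)/(n − 1) = (2.7241 − 1)/(3 − 1) = 1.7241/2 = 0.8621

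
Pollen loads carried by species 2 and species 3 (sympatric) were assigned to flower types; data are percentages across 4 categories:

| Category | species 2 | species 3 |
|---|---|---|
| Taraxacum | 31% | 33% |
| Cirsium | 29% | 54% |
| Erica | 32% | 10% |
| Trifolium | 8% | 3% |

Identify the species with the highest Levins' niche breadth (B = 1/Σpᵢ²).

species 2

Convert percentages to proportions (divide by 100).
Σp_2ᵢ² = 0.31² + 0.29² + 0.32² + 0.08² = 0.0961 + 0.0841 + 0.1024 + 0.0064 = 0.2890
B_2 = 1 / 0.2890 = 3.4602
Σp_3ᵢ² = 0.33² + 0.54² + 0.10² + 0.03² = 0.1089 + 0.2916 + 0.0100 + 0.0009 = 0.4114
B_3 = 1 / 0.4114 = 2.4307
Highest B → broadest niche (most generalist): species 2 (B = 3.46).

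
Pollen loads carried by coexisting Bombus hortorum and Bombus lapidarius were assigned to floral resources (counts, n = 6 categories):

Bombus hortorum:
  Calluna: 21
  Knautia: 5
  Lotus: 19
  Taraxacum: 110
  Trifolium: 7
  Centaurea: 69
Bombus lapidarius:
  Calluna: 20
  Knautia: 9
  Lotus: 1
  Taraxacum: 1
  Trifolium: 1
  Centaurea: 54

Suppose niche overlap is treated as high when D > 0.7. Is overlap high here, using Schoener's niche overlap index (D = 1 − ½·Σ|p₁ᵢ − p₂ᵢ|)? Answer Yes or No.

Proportions for Bombus hortorum (n=231): 21/231=0.0909, 5/231=0.0216, 19/231=0.0823, 110/231=0.4762, 7/231=0.0303, 69/231=0.2987
Proportions for Bombus lapidarius (n=86): 20/86=0.2326, 9/86=0.1047, 1/86=0.0116, 1/86=0.0116, 1/86=0.0116, 54/86=0.6279
Σ|p₁ᵢ − p₂ᵢ| = 0.1417 + 0.0831 + 0.0707 + 0.4646 + 0.0187 + 0.3292 = 1.1080
D = 1 − ½ × 1.1080 = 1 − 0.55400 = 0.44600
D = 0.44600 < 0.7 → No.

No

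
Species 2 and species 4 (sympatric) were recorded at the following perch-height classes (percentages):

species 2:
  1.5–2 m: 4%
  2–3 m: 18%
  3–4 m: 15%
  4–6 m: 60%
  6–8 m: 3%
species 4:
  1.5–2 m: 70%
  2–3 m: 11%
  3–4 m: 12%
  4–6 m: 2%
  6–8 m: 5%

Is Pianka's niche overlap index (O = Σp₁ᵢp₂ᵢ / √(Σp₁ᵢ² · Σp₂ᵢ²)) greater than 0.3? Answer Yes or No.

Convert percentages to proportions (divide by 100).
Σ p₁ᵢp₂ᵢ = 0.0280 + 0.0198 + 0.0180 + 0.0120 + 0.0015 = 0.0793
Σp_1ᵢ² = 0.04² + 0.18² + 0.15² + 0.60² + 0.03² = 0.0016 + 0.0324 + 0.0225 + 0.3600 + 0.0009 = 0.4174
Σp_2ᵢ² = 0.70² + 0.11² + 0.12² + 0.02² + 0.05² = 0.4900 + 0.0121 + 0.0144 + 0.0004 + 0.0025 = 0.5194
O = 0.0793 / √(0.4174 × 0.5194) = 0.0793 / 0.46562 = 0.1703
O = 0.1703 < 0.3 → No.

No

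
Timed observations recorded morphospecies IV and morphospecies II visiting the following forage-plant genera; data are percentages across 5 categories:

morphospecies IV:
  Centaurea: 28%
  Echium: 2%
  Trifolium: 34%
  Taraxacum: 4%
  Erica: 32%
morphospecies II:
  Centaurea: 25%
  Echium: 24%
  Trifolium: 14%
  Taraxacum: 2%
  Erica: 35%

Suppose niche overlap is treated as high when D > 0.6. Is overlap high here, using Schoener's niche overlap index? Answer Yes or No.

Convert percentages to proportions (divide by 100).
Σ|p₁ᵢ − p₂ᵢ| = 0.03 + 0.22 + 0.20 + 0.02 + 0.03 = 0.50
D = 1 − ½ × 0.50 = 1 − 0.250 = 0.7500
D = 0.7500 > 0.6 → Yes.

Yes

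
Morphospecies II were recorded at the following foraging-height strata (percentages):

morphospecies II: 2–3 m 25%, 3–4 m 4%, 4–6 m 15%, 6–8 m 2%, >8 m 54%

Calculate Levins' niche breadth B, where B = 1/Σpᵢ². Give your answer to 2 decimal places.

Convert percentages to proportions (divide by 100).
Σpᵢ² = 0.25² + 0.04² + 0.15² + 0.02² + 0.54² = 0.0625 + 0.0016 + 0.0225 + 0.0004 + 0.2916 = 0.3786
B = 1 / 0.3786 = 2.6413

2.64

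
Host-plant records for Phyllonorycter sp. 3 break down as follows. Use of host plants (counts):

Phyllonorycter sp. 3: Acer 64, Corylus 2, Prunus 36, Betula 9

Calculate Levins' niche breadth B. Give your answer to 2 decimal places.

2.25

Proportions for Phyllonorycter sp. 3 (n=111): 64/111=0.5766, 2/111=0.0180, 36/111=0.3243, 9/111=0.0811
Σpᵢ² = 0.5766² + 0.0180² + 0.3243² + 0.0811² = 0.332468 + 0.000324 + 0.105170 + 0.006577 = 0.444539
B = 1 / 0.444539 = 2.2495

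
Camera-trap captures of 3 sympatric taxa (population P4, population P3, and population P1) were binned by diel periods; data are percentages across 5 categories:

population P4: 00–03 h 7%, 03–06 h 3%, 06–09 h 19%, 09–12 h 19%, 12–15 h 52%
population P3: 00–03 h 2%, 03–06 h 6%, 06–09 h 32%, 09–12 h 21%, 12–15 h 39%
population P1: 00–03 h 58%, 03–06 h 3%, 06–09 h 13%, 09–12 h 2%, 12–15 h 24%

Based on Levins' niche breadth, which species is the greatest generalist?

Convert percentages to proportions (divide by 100).
Σp_P4ᵢ² = 0.07² + 0.03² + 0.19² + 0.19² + 0.52² = 0.0049 + 0.0009 + 0.0361 + 0.0361 + 0.2704 = 0.3484
B_P4 = 1 / 0.3484 = 2.8703
Σp_P3ᵢ² = 0.02² + 0.06² + 0.32² + 0.21² + 0.39² = 0.0004 + 0.0036 + 0.1024 + 0.0441 + 0.1521 = 0.3026
B_P3 = 1 / 0.3026 = 3.3047
Σp_P1ᵢ² = 0.58² + 0.03² + 0.13² + 0.02² + 0.24² = 0.3364 + 0.0009 + 0.0169 + 0.0004 + 0.0576 = 0.4122
B_P1 = 1 / 0.4122 = 2.4260
Highest B → broadest niche (most generalist): population P3 (B = 3.30).

population P3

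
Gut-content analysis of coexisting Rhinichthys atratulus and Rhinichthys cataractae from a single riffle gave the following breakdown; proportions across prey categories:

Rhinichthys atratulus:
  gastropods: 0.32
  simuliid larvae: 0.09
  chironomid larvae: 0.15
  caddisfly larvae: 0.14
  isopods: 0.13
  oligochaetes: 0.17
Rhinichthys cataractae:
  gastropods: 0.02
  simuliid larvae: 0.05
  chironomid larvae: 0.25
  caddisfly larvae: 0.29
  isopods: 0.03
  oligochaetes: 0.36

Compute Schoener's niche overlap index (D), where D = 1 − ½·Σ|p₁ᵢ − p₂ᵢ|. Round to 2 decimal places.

0.56

Σ|p₁ᵢ − p₂ᵢ| = 0.30 + 0.04 + 0.10 + 0.15 + 0.10 + 0.19 = 0.88
D = 1 − ½ × 0.88 = 1 − 0.440 = 0.5600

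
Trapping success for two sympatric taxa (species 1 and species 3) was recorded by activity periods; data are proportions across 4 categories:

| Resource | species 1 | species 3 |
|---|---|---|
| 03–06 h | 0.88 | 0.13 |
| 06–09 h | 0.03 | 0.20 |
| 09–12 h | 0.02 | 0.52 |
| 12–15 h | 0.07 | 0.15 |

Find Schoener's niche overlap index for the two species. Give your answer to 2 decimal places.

0.25

Σ|p₁ᵢ − p₂ᵢ| = 0.75 + 0.17 + 0.50 + 0.08 = 1.50
D = 1 − ½ × 1.50 = 1 − 0.750 = 0.2500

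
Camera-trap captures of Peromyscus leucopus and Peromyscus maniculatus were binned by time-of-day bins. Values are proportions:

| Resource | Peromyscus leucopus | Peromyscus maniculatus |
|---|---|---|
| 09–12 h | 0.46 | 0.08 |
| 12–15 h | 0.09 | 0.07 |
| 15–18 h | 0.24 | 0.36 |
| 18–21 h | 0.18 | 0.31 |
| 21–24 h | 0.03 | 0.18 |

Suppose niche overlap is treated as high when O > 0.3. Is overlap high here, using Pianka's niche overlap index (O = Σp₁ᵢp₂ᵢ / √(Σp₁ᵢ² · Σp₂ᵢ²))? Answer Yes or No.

Yes

Σ p₁ᵢp₂ᵢ = 0.0368 + 0.0063 + 0.0864 + 0.0558 + 0.0054 = 0.1907
Σp_1ᵢ² = 0.46² + 0.09² + 0.24² + 0.18² + 0.03² = 0.2116 + 0.0081 + 0.0576 + 0.0324 + 0.0009 = 0.3106
Σp_2ᵢ² = 0.08² + 0.07² + 0.36² + 0.31² + 0.18² = 0.0064 + 0.0049 + 0.1296 + 0.0961 + 0.0324 = 0.2694
O = 0.1907 / √(0.3106 × 0.2694) = 0.1907 / 0.28927 = 0.6592
O = 0.6592 > 0.3 → Yes.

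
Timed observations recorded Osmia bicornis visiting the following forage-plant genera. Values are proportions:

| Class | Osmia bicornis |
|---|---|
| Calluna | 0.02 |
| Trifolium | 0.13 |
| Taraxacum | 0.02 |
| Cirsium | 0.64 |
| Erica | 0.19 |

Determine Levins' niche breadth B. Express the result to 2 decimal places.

Σpᵢ² = 0.02² + 0.13² + 0.02² + 0.64² + 0.19² = 0.0004 + 0.0169 + 0.0004 + 0.4096 + 0.0361 = 0.4634
B = 1 / 0.4634 = 2.1580

2.16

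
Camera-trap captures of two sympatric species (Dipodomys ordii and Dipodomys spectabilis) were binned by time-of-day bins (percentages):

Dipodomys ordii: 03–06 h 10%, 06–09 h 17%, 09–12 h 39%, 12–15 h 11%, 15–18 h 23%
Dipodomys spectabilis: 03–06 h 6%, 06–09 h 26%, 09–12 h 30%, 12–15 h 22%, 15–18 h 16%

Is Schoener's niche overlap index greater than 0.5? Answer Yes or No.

Convert percentages to proportions (divide by 100).
Σ|p₁ᵢ − p₂ᵢ| = 0.04 + 0.09 + 0.09 + 0.11 + 0.07 = 0.40
D = 1 − ½ × 0.40 = 1 − 0.200 = 0.8000
D = 0.8000 > 0.5 → Yes.

Yes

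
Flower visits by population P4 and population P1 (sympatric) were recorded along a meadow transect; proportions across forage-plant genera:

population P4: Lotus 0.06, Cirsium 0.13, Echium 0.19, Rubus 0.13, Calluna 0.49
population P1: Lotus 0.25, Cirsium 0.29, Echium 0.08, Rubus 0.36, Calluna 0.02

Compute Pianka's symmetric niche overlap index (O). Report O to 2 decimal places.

0.42

Σ p₁ᵢp₂ᵢ = 0.0150 + 0.0377 + 0.0152 + 0.0468 + 0.0098 = 0.1245
Σp_1ᵢ² = 0.06² + 0.13² + 0.19² + 0.13² + 0.49² = 0.0036 + 0.0169 + 0.0361 + 0.0169 + 0.2401 = 0.3136
Σp_2ᵢ² = 0.25² + 0.29² + 0.08² + 0.36² + 0.02² = 0.0625 + 0.0841 + 0.0064 + 0.1296 + 0.0004 = 0.2830
O = 0.1245 / √(0.3136 × 0.2830) = 0.1245 / 0.29791 = 0.4179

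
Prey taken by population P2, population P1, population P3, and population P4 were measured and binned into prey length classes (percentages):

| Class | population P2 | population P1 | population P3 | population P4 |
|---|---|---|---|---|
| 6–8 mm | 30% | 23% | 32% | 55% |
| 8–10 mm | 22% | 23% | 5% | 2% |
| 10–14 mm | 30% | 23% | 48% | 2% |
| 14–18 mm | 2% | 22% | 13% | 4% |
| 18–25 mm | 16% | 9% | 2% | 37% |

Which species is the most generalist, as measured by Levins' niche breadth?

population P1

Convert percentages to proportions (divide by 100).
Σp_P2ᵢ² = 0.30² + 0.22² + 0.30² + 0.02² + 0.16² = 0.0900 + 0.0484 + 0.0900 + 0.0004 + 0.0256 = 0.2544
B_P2 = 1 / 0.2544 = 3.9308
Σp_P1ᵢ² = 0.23² + 0.23² + 0.23² + 0.22² + 0.09² = 0.0529 + 0.0529 + 0.0529 + 0.0484 + 0.0081 = 0.2152
B_P1 = 1 / 0.2152 = 4.6468
Σp_P3ᵢ² = 0.32² + 0.05² + 0.48² + 0.13² + 0.02² = 0.1024 + 0.0025 + 0.2304 + 0.0169 + 0.0004 = 0.3526
B_P3 = 1 / 0.3526 = 2.8361
Σp_P4ᵢ² = 0.55² + 0.02² + 0.02² + 0.04² + 0.37² = 0.3025 + 0.0004 + 0.0004 + 0.0016 + 0.1369 = 0.4418
B_P4 = 1 / 0.4418 = 2.2635
Highest B → broadest niche (most generalist): population P1 (B = 4.65).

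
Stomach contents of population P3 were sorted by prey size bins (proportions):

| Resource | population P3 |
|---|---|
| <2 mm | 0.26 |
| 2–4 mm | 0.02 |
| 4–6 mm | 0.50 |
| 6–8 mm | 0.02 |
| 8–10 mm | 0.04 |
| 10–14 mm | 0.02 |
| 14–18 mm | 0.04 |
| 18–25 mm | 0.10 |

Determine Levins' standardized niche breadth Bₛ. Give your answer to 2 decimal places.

0.29

Σpᵢ² = 0.26² + 0.02² + 0.50² + 0.02² + 0.04² + 0.02² + 0.04² + 0.10² = 0.0676 + 0.0004 + 0.2500 + 0.0004 + 0.0016 + 0.0004 + 0.0016 + 0.0100 = 0.3320
B = 1 / 0.3320 = 3.0120
Bₛ = (B − 1)/(n − 1) = (3.0120 − 1)/(8 − 1) = 2.0120/7 = 0.2874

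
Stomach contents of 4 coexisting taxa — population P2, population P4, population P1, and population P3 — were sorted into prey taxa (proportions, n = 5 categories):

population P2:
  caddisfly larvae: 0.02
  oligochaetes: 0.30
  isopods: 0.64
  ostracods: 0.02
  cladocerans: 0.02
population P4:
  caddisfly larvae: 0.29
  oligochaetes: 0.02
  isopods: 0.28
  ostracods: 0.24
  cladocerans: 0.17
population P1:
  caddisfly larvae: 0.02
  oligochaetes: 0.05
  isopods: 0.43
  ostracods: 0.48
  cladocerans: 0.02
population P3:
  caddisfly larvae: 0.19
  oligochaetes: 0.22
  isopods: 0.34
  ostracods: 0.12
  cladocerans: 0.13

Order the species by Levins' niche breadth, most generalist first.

population P3 > population P4 > population P1 > population P2

Σp_P2ᵢ² = 0.02² + 0.30² + 0.64² + 0.02² + 0.02² = 0.0004 + 0.0900 + 0.4096 + 0.0004 + 0.0004 = 0.5008
B_P2 = 1 / 0.5008 = 1.9968
Σp_P4ᵢ² = 0.29² + 0.02² + 0.28² + 0.24² + 0.17² = 0.0841 + 0.0004 + 0.0784 + 0.0576 + 0.0289 = 0.2494
B_P4 = 1 / 0.2494 = 4.0096
Σp_P1ᵢ² = 0.02² + 0.05² + 0.43² + 0.48² + 0.02² = 0.0004 + 0.0025 + 0.1849 + 0.2304 + 0.0004 = 0.4186
B_P1 = 1 / 0.4186 = 2.3889
Σp_P3ᵢ² = 0.19² + 0.22² + 0.34² + 0.12² + 0.13² = 0.0361 + 0.0484 + 0.1156 + 0.0144 + 0.0169 = 0.2314
B_P3 = 1 / 0.2314 = 4.3215
Ranking by B (broadest → narrowest): population P3 (4.32) > population P4 (4.01) > population P1 (2.39) > population P2 (2.00)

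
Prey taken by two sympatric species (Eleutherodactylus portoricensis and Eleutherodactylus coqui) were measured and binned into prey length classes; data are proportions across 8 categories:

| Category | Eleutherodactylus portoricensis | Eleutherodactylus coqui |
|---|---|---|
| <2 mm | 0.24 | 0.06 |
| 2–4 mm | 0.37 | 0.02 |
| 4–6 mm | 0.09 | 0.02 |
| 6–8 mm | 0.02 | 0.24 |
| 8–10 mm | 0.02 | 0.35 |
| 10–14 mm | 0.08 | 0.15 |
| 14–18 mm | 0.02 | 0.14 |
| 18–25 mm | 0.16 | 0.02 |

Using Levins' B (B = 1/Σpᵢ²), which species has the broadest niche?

Σp_portᵢ² = 0.24² + 0.37² + 0.09² + 0.02² + 0.02² + 0.08² + 0.02² + 0.16² = 0.0576 + 0.1369 + 0.0081 + 0.0004 + 0.0004 + 0.0064 + 0.0004 + 0.0256 = 0.2358
B_port = 1 / 0.2358 = 4.2409
Σp_coquᵢ² = 0.06² + 0.02² + 0.02² + 0.24² + 0.35² + 0.15² + 0.14² + 0.02² = 0.0036 + 0.0004 + 0.0004 + 0.0576 + 0.1225 + 0.0225 + 0.0196 + 0.0004 = 0.2270
B_coqu = 1 / 0.2270 = 4.4053
Highest B → broadest niche (most generalist): Eleutherodactylus coqui (B = 4.41).

Eleutherodactylus coqui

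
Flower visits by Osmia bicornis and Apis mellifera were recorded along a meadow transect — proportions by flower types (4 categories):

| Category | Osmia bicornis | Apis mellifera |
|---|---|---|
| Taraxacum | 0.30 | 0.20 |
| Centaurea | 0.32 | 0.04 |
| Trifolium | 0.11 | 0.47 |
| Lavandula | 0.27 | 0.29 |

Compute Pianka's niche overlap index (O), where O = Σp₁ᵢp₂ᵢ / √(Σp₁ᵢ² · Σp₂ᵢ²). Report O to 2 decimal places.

Σ p₁ᵢp₂ᵢ = 0.0600 + 0.0128 + 0.0517 + 0.0783 = 0.2028
Σp_1ᵢ² = 0.30² + 0.32² + 0.11² + 0.27² = 0.0900 + 0.1024 + 0.0121 + 0.0729 = 0.2774
Σp_2ᵢ² = 0.20² + 0.04² + 0.47² + 0.29² = 0.0400 + 0.0016 + 0.2209 + 0.0841 = 0.3466
O = 0.2028 / √(0.2774 × 0.3466) = 0.2028 / 0.31008 = 0.6540

0.65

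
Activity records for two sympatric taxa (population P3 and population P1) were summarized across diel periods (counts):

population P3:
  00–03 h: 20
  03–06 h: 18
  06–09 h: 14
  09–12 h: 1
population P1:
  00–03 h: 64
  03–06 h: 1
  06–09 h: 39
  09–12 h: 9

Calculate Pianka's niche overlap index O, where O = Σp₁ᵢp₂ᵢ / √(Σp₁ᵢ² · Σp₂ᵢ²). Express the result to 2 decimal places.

0.81

Proportions for population P3 (n=53): 20/53=0.3774, 18/53=0.3396, 14/53=0.2642, 1/53=0.0189
Proportions for population P1 (n=113): 64/113=0.5664, 1/113=0.0088, 39/113=0.3451, 9/113=0.0796
Σ p₁ᵢp₂ᵢ = 0.213759 + 0.002988 + 0.091175 + 0.001504 = 0.309426
Σp_1ᵢ² = 0.3774² + 0.3396² + 0.2642² + 0.0189² = 0.142431 + 0.115328 + 0.069802 + 0.000357 = 0.327918
Σp_2ᵢ² = 0.5664² + 0.0088² + 0.3451² + 0.0796² = 0.320809 + 0.000077 + 0.119094 + 0.006336 = 0.446316
O = 0.309426 / √(0.327918 × 0.446316) = 0.309426 / 0.3825638 = 0.8088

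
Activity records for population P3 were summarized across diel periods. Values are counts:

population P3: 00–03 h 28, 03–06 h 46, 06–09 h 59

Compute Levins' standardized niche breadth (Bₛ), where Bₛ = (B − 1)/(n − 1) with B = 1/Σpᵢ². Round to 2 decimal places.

Proportions for population P3 (n=133): 28/133=0.2105, 46/133=0.3459, 59/133=0.4436
Σpᵢ² = 0.2105² + 0.3459² + 0.4436² = 0.044310 + 0.119647 + 0.196781 = 0.360738
B = 1 / 0.360738 = 2.7721
Bₛ = (B − 1)/(n − 1) = (2.7721 − 1)/(3 − 1) = 1.7721/2 = 0.8861

0.89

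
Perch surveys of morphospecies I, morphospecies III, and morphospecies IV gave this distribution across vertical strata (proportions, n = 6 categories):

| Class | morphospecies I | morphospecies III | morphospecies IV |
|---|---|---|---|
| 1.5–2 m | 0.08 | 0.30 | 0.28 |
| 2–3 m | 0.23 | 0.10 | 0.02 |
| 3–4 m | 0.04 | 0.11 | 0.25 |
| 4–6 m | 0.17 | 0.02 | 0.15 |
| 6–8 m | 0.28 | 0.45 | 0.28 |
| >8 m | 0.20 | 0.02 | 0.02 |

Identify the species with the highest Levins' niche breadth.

Σp_Iᵢ² = 0.08² + 0.23² + 0.04² + 0.17² + 0.28² + 0.20² = 0.0064 + 0.0529 + 0.0016 + 0.0289 + 0.0784 + 0.0400 = 0.2082
B_I = 1 / 0.2082 = 4.8031
Σp_IIIᵢ² = 0.30² + 0.10² + 0.11² + 0.02² + 0.45² + 0.02² = 0.0900 + 0.0100 + 0.0121 + 0.0004 + 0.2025 + 0.0004 = 0.3154
B_III = 1 / 0.3154 = 3.1706
Σp_IVᵢ² = 0.28² + 0.02² + 0.25² + 0.15² + 0.28² + 0.02² = 0.0784 + 0.0004 + 0.0625 + 0.0225 + 0.0784 + 0.0004 = 0.2426
B_IV = 1 / 0.2426 = 4.1220
Highest B → broadest niche (most generalist): morphospecies I (B = 4.80).

morphospecies I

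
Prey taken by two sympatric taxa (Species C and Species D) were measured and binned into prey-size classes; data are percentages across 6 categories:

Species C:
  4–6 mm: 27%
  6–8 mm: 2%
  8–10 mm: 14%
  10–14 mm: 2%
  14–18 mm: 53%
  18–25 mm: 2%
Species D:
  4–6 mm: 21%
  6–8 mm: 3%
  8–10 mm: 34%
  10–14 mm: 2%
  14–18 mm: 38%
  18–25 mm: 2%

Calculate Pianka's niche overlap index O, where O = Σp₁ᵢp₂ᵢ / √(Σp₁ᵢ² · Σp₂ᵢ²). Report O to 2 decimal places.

0.91

Convert percentages to proportions (divide by 100).
Σ p₁ᵢp₂ᵢ = 0.0567 + 0.0006 + 0.0476 + 0.0004 + 0.2014 + 0.0004 = 0.3071
Σp_1ᵢ² = 0.27² + 0.02² + 0.14² + 0.02² + 0.53² + 0.02² = 0.0729 + 0.0004 + 0.0196 + 0.0004 + 0.2809 + 0.0004 = 0.3746
Σp_2ᵢ² = 0.21² + 0.03² + 0.34² + 0.02² + 0.38² + 0.02² = 0.0441 + 0.0009 + 0.1156 + 0.0004 + 0.1444 + 0.0004 = 0.3058
O = 0.3071 / √(0.3746 × 0.3058) = 0.3071 / 0.33846 = 0.9073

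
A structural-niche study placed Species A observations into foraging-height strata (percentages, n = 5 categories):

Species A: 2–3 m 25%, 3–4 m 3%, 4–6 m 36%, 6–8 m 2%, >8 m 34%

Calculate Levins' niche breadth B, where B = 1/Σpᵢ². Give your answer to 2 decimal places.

Convert percentages to proportions (divide by 100).
Σpᵢ² = 0.25² + 0.03² + 0.36² + 0.02² + 0.34² = 0.0625 + 0.0009 + 0.1296 + 0.0004 + 0.1156 = 0.3090
B = 1 / 0.3090 = 3.2362

3.24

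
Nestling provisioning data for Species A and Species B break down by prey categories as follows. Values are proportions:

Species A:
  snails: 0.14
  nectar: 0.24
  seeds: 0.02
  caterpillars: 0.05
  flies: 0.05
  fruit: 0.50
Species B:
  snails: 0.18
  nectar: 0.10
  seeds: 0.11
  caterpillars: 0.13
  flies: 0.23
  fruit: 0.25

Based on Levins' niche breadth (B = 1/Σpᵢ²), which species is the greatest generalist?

Σp_Aᵢ² = 0.14² + 0.24² + 0.02² + 0.05² + 0.05² + 0.50² = 0.0196 + 0.0576 + 0.0004 + 0.0025 + 0.0025 + 0.2500 = 0.3326
B_A = 1 / 0.3326 = 3.0066
Σp_Bᵢ² = 0.18² + 0.10² + 0.11² + 0.13² + 0.23² + 0.25² = 0.0324 + 0.0100 + 0.0121 + 0.0169 + 0.0529 + 0.0625 = 0.1868
B_B = 1 / 0.1868 = 5.3533
Highest B → broadest niche (most generalist): Species B (B = 5.35).

Species B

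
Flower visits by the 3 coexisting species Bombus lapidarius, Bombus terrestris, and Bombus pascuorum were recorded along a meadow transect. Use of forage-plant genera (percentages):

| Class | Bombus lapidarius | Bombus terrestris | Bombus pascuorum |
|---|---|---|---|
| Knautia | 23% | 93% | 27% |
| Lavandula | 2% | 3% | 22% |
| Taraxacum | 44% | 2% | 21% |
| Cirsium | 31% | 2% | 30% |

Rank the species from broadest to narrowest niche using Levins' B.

Bombus pascuorum > Bombus lapidarius > Bombus terrestris

Convert percentages to proportions (divide by 100).
Σp_lapiᵢ² = 0.23² + 0.02² + 0.44² + 0.31² = 0.0529 + 0.0004 + 0.1936 + 0.0961 = 0.3430
B_lapi = 1 / 0.3430 = 2.9155
Σp_terrᵢ² = 0.93² + 0.03² + 0.02² + 0.02² = 0.8649 + 0.0009 + 0.0004 + 0.0004 = 0.8666
B_terr = 1 / 0.8666 = 1.1539
Σp_pascᵢ² = 0.27² + 0.22² + 0.21² + 0.30² = 0.0729 + 0.0484 + 0.0441 + 0.0900 = 0.2554
B_pasc = 1 / 0.2554 = 3.9154
Ranking by B (broadest → narrowest): Bombus pascuorum (3.92) > Bombus lapidarius (2.92) > Bombus terrestris (1.15)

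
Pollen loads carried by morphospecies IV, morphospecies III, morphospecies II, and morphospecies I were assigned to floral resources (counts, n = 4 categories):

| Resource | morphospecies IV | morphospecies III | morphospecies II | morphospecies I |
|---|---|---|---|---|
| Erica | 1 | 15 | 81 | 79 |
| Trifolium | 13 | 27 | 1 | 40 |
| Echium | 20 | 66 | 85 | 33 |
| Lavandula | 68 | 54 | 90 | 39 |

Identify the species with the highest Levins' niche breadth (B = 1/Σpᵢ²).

morphospecies I

Proportions for morphospecies IV (n=102): 1/102=0.0098, 13/102=0.1275, 20/102=0.1961, 68/102=0.6667
Proportions for morphospecies III (n=162): 15/162=0.0926, 27/162=0.1667, 66/162=0.4074, 54/162=0.3333
Proportions for morphospecies II (n=257): 81/257=0.3152, 1/257=0.0039, 85/257=0.3307, 90/257=0.3502
Proportions for morphospecies I (n=191): 79/191=0.4136, 40/191=0.2094, 33/191=0.1728, 39/191=0.2042
Σp_IVᵢ² = 0.0098² + 0.1275² + 0.1961² + 0.6667² = 0.000096 + 0.016256 + 0.038455 + 0.444489 = 0.499296
B_IV = 1 / 0.499296 = 2.0028
Σp_IIIᵢ² = 0.0926² + 0.1667² + 0.4074² + 0.3333² = 0.008575 + 0.027789 + 0.165975 + 0.111089 = 0.313428
B_III = 1 / 0.313428 = 3.1905
Σp_IIᵢ² = 0.3152² + 0.0039² + 0.3307² + 0.3502² = 0.099351 + 0.000015 + 0.109362 + 0.122640 = 0.331368
B_II = 1 / 0.331368 = 3.0178
Σp_Iᵢ² = 0.4136² + 0.2094² + 0.1728² + 0.2042² = 0.171065 + 0.043848 + 0.029860 + 0.041698 = 0.286471
B_I = 1 / 0.286471 = 3.4908
Highest B → broadest niche (most generalist): morphospecies I (B = 3.49).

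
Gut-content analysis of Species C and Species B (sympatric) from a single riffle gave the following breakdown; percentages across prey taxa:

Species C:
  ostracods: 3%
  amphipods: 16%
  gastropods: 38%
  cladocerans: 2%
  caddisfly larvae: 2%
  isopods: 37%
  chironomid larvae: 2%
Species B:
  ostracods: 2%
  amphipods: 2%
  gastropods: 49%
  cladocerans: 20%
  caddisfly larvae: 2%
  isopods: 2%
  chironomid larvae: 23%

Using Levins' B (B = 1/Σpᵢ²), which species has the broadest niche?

Species C

Convert percentages to proportions (divide by 100).
Σp_Cᵢ² = 0.03² + 0.16² + 0.38² + 0.02² + 0.02² + 0.37² + 0.02² = 0.0009 + 0.0256 + 0.1444 + 0.0004 + 0.0004 + 0.1369 + 0.0004 = 0.3090
B_C = 1 / 0.3090 = 3.2362
Σp_Bᵢ² = 0.02² + 0.02² + 0.49² + 0.20² + 0.02² + 0.02² + 0.23² = 0.0004 + 0.0004 + 0.2401 + 0.0400 + 0.0004 + 0.0004 + 0.0529 = 0.3346
B_B = 1 / 0.3346 = 2.9886
Highest B → broadest niche (most generalist): Species C (B = 3.24).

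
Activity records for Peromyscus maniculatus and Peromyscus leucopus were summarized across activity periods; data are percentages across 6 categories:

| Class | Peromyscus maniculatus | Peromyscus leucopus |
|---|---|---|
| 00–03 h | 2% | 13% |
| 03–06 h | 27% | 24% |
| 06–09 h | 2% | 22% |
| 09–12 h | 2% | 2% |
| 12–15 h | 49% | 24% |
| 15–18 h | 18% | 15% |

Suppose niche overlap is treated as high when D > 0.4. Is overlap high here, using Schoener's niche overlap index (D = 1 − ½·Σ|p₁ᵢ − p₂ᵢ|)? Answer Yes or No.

Yes

Convert percentages to proportions (divide by 100).
Σ|p₁ᵢ − p₂ᵢ| = 0.11 + 0.03 + 0.20 + 0.00 + 0.25 + 0.03 = 0.62
D = 1 − ½ × 0.62 = 1 − 0.310 = 0.6900
D = 0.6900 > 0.4 → Yes.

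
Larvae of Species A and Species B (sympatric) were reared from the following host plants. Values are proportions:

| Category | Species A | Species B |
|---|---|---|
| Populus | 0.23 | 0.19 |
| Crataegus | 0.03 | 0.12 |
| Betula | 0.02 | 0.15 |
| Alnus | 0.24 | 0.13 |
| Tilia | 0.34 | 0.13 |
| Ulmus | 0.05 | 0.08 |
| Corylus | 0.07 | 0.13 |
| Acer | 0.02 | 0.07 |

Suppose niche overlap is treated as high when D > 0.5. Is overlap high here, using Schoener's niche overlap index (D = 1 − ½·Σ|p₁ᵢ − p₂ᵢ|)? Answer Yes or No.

Yes

Σ|p₁ᵢ − p₂ᵢ| = 0.04 + 0.09 + 0.13 + 0.11 + 0.21 + 0.03 + 0.06 + 0.05 = 0.72
D = 1 − ½ × 0.72 = 1 − 0.360 = 0.6400
D = 0.6400 > 0.5 → Yes.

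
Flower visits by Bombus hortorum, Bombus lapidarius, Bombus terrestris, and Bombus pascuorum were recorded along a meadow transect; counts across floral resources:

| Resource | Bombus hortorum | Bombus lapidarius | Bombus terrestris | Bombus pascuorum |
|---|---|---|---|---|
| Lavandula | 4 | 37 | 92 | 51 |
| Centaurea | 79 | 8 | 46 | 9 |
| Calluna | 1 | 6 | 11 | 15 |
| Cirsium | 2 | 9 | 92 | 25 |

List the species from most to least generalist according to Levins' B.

Proportions for Bombus hortorum (n=86): 4/86=0.0465, 79/86=0.9186, 1/86=0.0116, 2/86=0.0233
Proportions for Bombus lapidarius (n=60): 37/60=0.6167, 8/60=0.1333, 6/60=0.1000, 9/60=0.1500
Proportions for Bombus terrestris (n=241): 92/241=0.3817, 46/241=0.1909, 11/241=0.0456, 92/241=0.3817
Proportions for Bombus pascuorum (n=100): 51/100=0.5100, 9/100=0.0900, 15/100=0.1500, 25/100=0.2500
Σp_hortᵢ² = 0.0465² + 0.9186² + 0.0116² + 0.0233² = 0.002162 + 0.843826 + 0.000135 + 0.000543 = 0.846666
B_hort = 1 / 0.846666 = 1.1811
Σp_lapiᵢ² = 0.6167² + 0.1333² + 0.1000² + 0.1500² = 0.380319 + 0.017769 + 0.010000 + 0.022500 = 0.430588
B_lapi = 1 / 0.430588 = 2.3224
Σp_terrᵢ² = 0.3817² + 0.1909² + 0.0456² + 0.3817² = 0.145695 + 0.036443 + 0.002079 + 0.145695 = 0.329912
B_terr = 1 / 0.329912 = 3.0311
Σp_pascᵢ² = 0.5100² + 0.0900² + 0.1500² + 0.2500² = 0.260100 + 0.008100 + 0.022500 + 0.062500 = 0.353200
B_pasc = 1 / 0.353200 = 2.8313
Ranking by B (broadest → narrowest): Bombus terrestris (3.03) > Bombus pascuorum (2.83) > Bombus lapidarius (2.32) > Bombus hortorum (1.18)

Bombus terrestris > Bombus pascuorum > Bombus lapidarius > Bombus hortorum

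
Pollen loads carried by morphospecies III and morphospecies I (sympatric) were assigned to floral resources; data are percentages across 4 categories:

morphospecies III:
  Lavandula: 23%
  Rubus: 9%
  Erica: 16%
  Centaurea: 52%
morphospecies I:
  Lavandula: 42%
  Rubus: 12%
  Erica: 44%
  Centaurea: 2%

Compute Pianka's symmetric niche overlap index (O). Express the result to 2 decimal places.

Convert percentages to proportions (divide by 100).
Σ p₁ᵢp₂ᵢ = 0.0966 + 0.0108 + 0.0704 + 0.0104 = 0.1882
Σp_1ᵢ² = 0.23² + 0.09² + 0.16² + 0.52² = 0.0529 + 0.0081 + 0.0256 + 0.2704 = 0.3570
Σp_2ᵢ² = 0.42² + 0.12² + 0.44² + 0.02² = 0.1764 + 0.0144 + 0.1936 + 0.0004 = 0.3848
O = 0.1882 / √(0.3570 × 0.3848) = 0.1882 / 0.37064 = 0.5078

0.51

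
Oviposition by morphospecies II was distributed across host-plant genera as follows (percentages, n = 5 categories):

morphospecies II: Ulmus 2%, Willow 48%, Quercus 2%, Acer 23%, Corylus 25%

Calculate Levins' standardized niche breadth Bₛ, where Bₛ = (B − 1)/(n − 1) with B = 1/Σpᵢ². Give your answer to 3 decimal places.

Convert percentages to proportions (divide by 100).
Σpᵢ² = 0.02² + 0.48² + 0.02² + 0.23² + 0.25² = 0.0004 + 0.2304 + 0.0004 + 0.0529 + 0.0625 = 0.3466
B = 1 / 0.3466 = 2.88517
Bₛ = (B − 1)/(n − 1) = (2.88517 − 1)/(5 − 1) = 1.88517/4 = 0.47129

0.471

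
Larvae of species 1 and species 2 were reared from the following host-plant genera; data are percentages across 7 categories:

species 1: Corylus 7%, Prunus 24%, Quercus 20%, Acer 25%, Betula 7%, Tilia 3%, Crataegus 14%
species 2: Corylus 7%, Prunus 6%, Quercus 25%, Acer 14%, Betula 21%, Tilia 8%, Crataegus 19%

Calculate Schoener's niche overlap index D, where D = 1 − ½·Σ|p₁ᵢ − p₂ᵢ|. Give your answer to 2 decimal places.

Convert percentages to proportions (divide by 100).
Σ|p₁ᵢ − p₂ᵢ| = 0.00 + 0.18 + 0.05 + 0.11 + 0.14 + 0.05 + 0.05 = 0.58
D = 1 − ½ × 0.58 = 1 − 0.290 = 0.7100

0.71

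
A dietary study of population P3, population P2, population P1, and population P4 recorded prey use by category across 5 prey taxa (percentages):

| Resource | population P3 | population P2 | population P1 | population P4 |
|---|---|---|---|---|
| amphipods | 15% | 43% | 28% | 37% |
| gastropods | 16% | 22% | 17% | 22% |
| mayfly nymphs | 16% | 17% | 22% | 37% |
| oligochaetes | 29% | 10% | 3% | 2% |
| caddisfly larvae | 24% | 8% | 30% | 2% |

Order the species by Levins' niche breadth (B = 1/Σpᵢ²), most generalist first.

Convert percentages to proportions (divide by 100).
Σp_P3ᵢ² = 0.15² + 0.16² + 0.16² + 0.29² + 0.24² = 0.0225 + 0.0256 + 0.0256 + 0.0841 + 0.0576 = 0.2154
B_P3 = 1 / 0.2154 = 4.6425
Σp_P2ᵢ² = 0.43² + 0.22² + 0.17² + 0.10² + 0.08² = 0.1849 + 0.0484 + 0.0289 + 0.0100 + 0.0064 = 0.2786
B_P2 = 1 / 0.2786 = 3.5894
Σp_P1ᵢ² = 0.28² + 0.17² + 0.22² + 0.03² + 0.30² = 0.0784 + 0.0289 + 0.0484 + 0.0009 + 0.0900 = 0.2466
B_P1 = 1 / 0.2466 = 4.0552
Σp_P4ᵢ² = 0.37² + 0.22² + 0.37² + 0.02² + 0.02² = 0.1369 + 0.0484 + 0.1369 + 0.0004 + 0.0004 = 0.3230
B_P4 = 1 / 0.3230 = 3.0960
Ranking by B (broadest → narrowest): population P3 (4.64) > population P1 (4.06) > population P2 (3.59) > population P4 (3.10)

population P3 > population P1 > population P2 > population P4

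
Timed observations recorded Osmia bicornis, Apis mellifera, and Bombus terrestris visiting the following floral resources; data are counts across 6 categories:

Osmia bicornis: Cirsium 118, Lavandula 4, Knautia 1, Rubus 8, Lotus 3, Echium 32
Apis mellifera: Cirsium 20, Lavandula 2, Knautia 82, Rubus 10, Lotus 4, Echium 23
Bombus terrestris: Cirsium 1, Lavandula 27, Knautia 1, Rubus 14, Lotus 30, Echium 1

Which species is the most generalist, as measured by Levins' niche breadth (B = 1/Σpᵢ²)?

Bombus terrestris

Proportions for Osmia bicornis (n=166): 118/166=0.7108, 4/166=0.0241, 1/166=0.0060, 8/166=0.0482, 3/166=0.0181, 32/166=0.1928
Proportions for Apis mellifera (n=141): 20/141=0.1418, 2/141=0.0142, 82/141=0.5816, 10/141=0.0709, 4/141=0.0284, 23/141=0.1631
Proportions for Bombus terrestris (n=74): 1/74=0.0135, 27/74=0.3649, 1/74=0.0135, 14/74=0.1892, 30/74=0.4054, 1/74=0.0135
Σp_bicoᵢ² = 0.7108² + 0.0241² + 0.0060² + 0.0482² + 0.0181² + 0.1928² = 0.505237 + 0.000581 + 0.000036 + 0.002323 + 0.000328 + 0.037172 = 0.545677
B_bico = 1 / 0.545677 = 1.8326
Σp_mellᵢ² = 0.1418² + 0.0142² + 0.5816² + 0.0709² + 0.0284² + 0.1631² = 0.020107 + 0.000202 + 0.338259 + 0.005027 + 0.000807 + 0.026602 = 0.391004
B_mell = 1 / 0.391004 = 2.5575
Σp_terrᵢ² = 0.0135² + 0.3649² + 0.0135² + 0.1892² + 0.4054² + 0.0135² = 0.000182 + 0.133152 + 0.000182 + 0.035797 + 0.164349 + 0.000182 = 0.333844
B_terr = 1 / 0.333844 = 2.9954
Highest B → broadest niche (most generalist): Bombus terrestris (B = 3.00).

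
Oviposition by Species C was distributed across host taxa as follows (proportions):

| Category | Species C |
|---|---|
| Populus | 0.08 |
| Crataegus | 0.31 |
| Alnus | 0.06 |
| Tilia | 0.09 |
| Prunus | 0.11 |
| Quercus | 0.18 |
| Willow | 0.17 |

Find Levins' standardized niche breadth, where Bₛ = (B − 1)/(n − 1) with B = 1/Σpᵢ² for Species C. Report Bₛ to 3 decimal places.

Σpᵢ² = 0.08² + 0.31² + 0.06² + 0.09² + 0.11² + 0.18² + 0.17² = 0.0064 + 0.0961 + 0.0036 + 0.0081 + 0.0121 + 0.0324 + 0.0289 = 0.1876
B = 1 / 0.1876 = 5.33049
Bₛ = (B − 1)/(n − 1) = (5.33049 − 1)/(7 − 1) = 4.33049/6 = 0.72175

0.722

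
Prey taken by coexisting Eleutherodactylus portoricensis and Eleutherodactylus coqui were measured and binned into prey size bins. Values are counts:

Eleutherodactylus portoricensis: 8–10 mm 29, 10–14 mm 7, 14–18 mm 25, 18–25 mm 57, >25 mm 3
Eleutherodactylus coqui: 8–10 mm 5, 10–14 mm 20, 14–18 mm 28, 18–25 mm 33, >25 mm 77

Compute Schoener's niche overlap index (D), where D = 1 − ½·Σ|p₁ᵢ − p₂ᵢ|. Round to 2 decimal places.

0.49

Proportions for Eleutherodactylus portoricensis (n=121): 29/121=0.2397, 7/121=0.0579, 25/121=0.2066, 57/121=0.4711, 3/121=0.0248
Proportions for Eleutherodactylus coqui (n=163): 5/163=0.0307, 20/163=0.1227, 28/163=0.1718, 33/163=0.2025, 77/163=0.4724
Σ|p₁ᵢ − p₂ᵢ| = 0.2090 + 0.0648 + 0.0348 + 0.2686 + 0.4476 = 1.0248
D = 1 − ½ × 1.0248 = 1 − 0.51240 = 0.48760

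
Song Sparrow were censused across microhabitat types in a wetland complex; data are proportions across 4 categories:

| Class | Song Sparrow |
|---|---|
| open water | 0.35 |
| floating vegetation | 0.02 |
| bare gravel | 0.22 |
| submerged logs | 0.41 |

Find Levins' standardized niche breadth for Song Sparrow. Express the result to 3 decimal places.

0.649

Σpᵢ² = 0.35² + 0.02² + 0.22² + 0.41² = 0.1225 + 0.0004 + 0.0484 + 0.1681 = 0.3394
B = 1 / 0.3394 = 2.94638
Bₛ = (B − 1)/(n − 1) = (2.94638 − 1)/(4 − 1) = 1.94638/3 = 0.64879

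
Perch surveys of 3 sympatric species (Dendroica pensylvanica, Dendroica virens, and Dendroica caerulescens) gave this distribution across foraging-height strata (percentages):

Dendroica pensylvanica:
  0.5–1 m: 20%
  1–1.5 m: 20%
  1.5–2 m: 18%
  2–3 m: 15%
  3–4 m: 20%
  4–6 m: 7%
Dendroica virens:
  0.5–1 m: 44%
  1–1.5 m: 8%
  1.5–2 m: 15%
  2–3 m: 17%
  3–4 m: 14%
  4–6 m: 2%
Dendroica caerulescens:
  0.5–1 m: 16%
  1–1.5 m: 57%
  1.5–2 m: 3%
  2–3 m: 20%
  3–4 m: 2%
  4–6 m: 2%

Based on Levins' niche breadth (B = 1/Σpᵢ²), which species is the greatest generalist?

Convert percentages to proportions (divide by 100).
Σp_pensᵢ² = 0.20² + 0.20² + 0.18² + 0.15² + 0.20² + 0.07² = 0.0400 + 0.0400 + 0.0324 + 0.0225 + 0.0400 + 0.0049 = 0.1798
B_pens = 1 / 0.1798 = 5.5617
Σp_vireᵢ² = 0.44² + 0.08² + 0.15² + 0.17² + 0.14² + 0.02² = 0.1936 + 0.0064 + 0.0225 + 0.0289 + 0.0196 + 0.0004 = 0.2714
B_vire = 1 / 0.2714 = 3.6846
Σp_caerᵢ² = 0.16² + 0.57² + 0.03² + 0.20² + 0.02² + 0.02² = 0.0256 + 0.3249 + 0.0009 + 0.0400 + 0.0004 + 0.0004 = 0.3922
B_caer = 1 / 0.3922 = 2.5497
Highest B → broadest niche (most generalist): Dendroica pensylvanica (B = 5.56).

Dendroica pensylvanica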